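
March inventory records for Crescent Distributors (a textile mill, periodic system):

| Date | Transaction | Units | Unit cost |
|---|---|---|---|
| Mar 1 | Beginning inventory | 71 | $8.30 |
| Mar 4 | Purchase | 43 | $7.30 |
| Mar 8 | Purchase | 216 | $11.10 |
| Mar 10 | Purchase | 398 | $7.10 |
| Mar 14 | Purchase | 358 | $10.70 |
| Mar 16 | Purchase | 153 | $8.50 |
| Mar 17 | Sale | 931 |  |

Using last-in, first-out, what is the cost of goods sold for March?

Mar 17, 931 sold [LIFO — newest first]: 153 @ $8.50 + 358 @ $10.70 + 398 @ $7.10 + 22 @ $11.10 = $8,201.10
Ending inventory: 71 @ $8.30 + 43 @ $7.30 + 194 @ $11.10 = $3,056.60

COGS = $8,201.10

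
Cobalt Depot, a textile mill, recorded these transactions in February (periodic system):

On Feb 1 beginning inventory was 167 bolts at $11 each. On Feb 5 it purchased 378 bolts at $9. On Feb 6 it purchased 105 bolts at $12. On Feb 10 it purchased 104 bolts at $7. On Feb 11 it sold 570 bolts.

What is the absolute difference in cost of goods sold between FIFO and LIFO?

$302

FIFO COGS: 167 @ $11 + 378 @ $9 + 25 @ $12 = $5,539
LIFO COGS: 104 @ $7 + 105 @ $12 + 361 @ $9 = $5,237
Difference = |$5,539 − $5,237| = $302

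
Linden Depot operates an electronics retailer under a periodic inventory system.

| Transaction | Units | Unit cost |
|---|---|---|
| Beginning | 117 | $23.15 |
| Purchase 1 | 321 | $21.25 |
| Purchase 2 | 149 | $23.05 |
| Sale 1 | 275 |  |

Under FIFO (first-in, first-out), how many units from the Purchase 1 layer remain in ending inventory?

Sale 1 (275) [FIFO — oldest first]: 117 @ $23.15 + 158 @ $21.25 = $6,066.05
Ending inventory: 163 @ $21.25 + 149 @ $23.05 = $6,898.20

163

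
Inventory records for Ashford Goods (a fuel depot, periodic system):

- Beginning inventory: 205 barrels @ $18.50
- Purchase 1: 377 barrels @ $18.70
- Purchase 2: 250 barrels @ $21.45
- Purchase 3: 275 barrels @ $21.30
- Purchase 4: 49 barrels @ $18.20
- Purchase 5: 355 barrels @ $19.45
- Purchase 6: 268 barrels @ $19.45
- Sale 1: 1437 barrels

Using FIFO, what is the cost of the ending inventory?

Ending inventory = $6,651.90

Sale 1 (1437) [FIFO — oldest first]: 205 @ $18.50 + 377 @ $18.70 + 250 @ $21.45 + 275 @ $21.30 + 49 @ $18.20 + 281 @ $19.45 = $28,419.65
Ending inventory: 74 @ $19.45 + 268 @ $19.45 = $6,651.90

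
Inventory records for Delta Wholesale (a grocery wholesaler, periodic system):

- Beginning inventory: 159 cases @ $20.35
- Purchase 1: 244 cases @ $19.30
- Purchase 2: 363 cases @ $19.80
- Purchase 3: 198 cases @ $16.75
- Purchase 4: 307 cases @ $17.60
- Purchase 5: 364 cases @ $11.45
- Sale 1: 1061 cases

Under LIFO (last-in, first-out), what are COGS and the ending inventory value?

Sale 1 (1061) [LIFO — newest first]: 364 @ $11.45 + 307 @ $17.60 + 198 @ $16.75 + 192 @ $19.80 = $16,689.10
Ending inventory: 159 @ $20.35 + 244 @ $19.30 + 171 @ $19.80 = $11,330.65
Check: goods available $28,019.75 = COGS $16,689.10 + ending $11,330.65

COGS = $16,689.10; ending inventory = $11,330.65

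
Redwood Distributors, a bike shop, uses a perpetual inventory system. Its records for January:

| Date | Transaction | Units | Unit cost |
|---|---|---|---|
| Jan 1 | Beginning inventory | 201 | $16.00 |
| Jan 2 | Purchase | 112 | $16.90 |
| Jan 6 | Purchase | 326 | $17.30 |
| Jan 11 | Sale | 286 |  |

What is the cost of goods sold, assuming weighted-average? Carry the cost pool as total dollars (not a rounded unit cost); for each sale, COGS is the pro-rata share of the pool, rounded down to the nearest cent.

COGS = $4,810.79

After Jan 1: 201 on hand, pool $3,216.00 (≈ $16.0000 each)
After Jan 2: 313 on hand, pool $5,108.80 (≈ $16.3220 each)
After Jan 6: 639 on hand, pool $10,748.60 (≈ $16.8210 each)
Jan 11, sell 286: 286/639 × $10,748.60 → $4,810.79
Ending inventory (cost pool remaining) = $5,937.81
Check: goods available $10,748.60 = COGS $4,810.79 + ending $5,937.81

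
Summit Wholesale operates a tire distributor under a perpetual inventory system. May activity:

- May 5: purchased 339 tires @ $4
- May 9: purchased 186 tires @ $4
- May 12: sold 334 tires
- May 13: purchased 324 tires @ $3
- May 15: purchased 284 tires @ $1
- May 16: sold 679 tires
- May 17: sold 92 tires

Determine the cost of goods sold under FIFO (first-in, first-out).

COGS = $3,328

May 12, 334 sold [FIFO — oldest first]: 334 @ $4 = $1,336
May 16, 679 sold [FIFO — oldest first]: 5 @ $4 + 186 @ $4 + 324 @ $3 + 164 @ $1 = $1,900
May 17, 92 sold [FIFO — oldest first]: 92 @ $1 = $92
Total COGS = $1,336 + $1,900 + $92 = $3,328
Ending inventory: 28 @ $1 = $28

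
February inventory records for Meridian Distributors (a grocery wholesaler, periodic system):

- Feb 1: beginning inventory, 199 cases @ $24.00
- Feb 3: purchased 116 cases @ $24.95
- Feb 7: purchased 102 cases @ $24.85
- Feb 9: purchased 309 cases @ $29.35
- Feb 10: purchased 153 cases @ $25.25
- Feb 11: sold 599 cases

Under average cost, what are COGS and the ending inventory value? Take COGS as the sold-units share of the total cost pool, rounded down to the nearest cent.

COGS = $15,767.05; ending inventory = $7,370.25

Feb 11, sell 599: 599/879 × $23,137.30 → $15,767.05
Ending inventory (cost pool remaining) = $7,370.25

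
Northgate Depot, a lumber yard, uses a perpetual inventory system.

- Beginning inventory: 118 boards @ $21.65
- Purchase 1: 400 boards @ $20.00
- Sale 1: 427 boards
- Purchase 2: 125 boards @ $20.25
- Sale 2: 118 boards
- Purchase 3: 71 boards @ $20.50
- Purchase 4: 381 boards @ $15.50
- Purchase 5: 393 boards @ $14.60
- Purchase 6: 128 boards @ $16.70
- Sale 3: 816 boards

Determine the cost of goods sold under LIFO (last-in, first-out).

Sale 1 (427) [LIFO — newest first]: 400 @ $20.00 + 27 @ $21.65 = $8,584.55
Sale 2 (118) [LIFO — newest first]: 118 @ $20.25 = $2,389.50
Sale 3 (816) [LIFO — newest first]: 128 @ $16.70 + 393 @ $14.60 + 295 @ $15.50 = $12,447.90
Total COGS = $8,584.55 + $2,389.50 + $12,447.90 = $23,421.95
Ending inventory: 91 @ $21.65 + 7 @ $20.25 + 71 @ $20.50 + 86 @ $15.50 = $4,900.40

COGS = $23,421.95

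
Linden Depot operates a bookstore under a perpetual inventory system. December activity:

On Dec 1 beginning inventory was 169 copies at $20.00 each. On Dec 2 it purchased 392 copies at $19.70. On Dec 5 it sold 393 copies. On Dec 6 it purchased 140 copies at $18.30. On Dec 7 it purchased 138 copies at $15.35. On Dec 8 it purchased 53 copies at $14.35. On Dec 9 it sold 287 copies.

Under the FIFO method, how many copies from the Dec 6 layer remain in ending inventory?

Dec 5, 393 sold [FIFO — oldest first]: 169 @ $20.00 + 224 @ $19.70 = $7,792.80
Dec 9, 287 sold [FIFO — oldest first]: 168 @ $19.70 + 119 @ $18.30 = $5,487.30
Total COGS = $7,792.80 + $5,487.30 = $13,280.10
Ending inventory: 21 @ $18.30 + 138 @ $15.35 + 53 @ $14.35 = $3,263.15
Check: goods available $16,543.25 = COGS $13,280.10 + ending $3,263.15

21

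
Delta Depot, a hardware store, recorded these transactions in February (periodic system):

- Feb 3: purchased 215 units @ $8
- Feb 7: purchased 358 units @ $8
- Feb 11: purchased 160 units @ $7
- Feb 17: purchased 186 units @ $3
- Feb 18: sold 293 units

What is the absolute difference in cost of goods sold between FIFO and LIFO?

$1,037

FIFO COGS: 215 @ $8 + 78 @ $8 = $2,344
LIFO COGS: 186 @ $3 + 107 @ $7 = $1,307
Difference = |$2,344 − $1,307| = $1,037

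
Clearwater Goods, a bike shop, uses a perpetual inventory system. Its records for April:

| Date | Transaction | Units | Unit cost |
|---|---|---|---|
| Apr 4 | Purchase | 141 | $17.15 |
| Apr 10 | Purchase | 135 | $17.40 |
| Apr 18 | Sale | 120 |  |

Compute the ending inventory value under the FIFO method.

Apr 18, 120 sold [FIFO — oldest first]: 120 @ $17.15 = $2,058.00
Ending inventory: 21 @ $17.15 + 135 @ $17.40 = $2,709.15
Check: goods available $4,767.15 = COGS $2,058.00 + ending $2,709.15

Ending inventory = $2,709.15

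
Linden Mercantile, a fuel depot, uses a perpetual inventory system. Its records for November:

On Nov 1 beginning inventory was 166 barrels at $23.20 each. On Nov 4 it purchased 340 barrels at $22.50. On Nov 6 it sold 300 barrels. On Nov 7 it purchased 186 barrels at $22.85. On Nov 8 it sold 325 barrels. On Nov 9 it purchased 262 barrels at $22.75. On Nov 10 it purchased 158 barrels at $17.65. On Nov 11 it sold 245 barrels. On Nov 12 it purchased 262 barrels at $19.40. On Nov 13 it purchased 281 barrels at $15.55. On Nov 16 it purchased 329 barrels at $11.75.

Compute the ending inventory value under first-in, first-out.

Nov 6, 300 sold [FIFO — oldest first]: 166 @ $23.20 + 134 @ $22.50 = $6,866.20
Nov 8, 325 sold [FIFO — oldest first]: 206 @ $22.50 + 119 @ $22.85 = $7,354.15
Nov 11, 245 sold [FIFO — oldest first]: 67 @ $22.85 + 178 @ $22.75 = $5,580.45
Total COGS = $6,866.20 + $7,354.15 + $5,580.45 = $19,800.80
Ending inventory: 84 @ $22.75 + 158 @ $17.65 + 262 @ $19.40 + 281 @ $15.55 + 329 @ $11.75 = $18,017.80
Check: goods available $37,818.60 = COGS $19,800.80 + ending $18,017.80

Ending inventory = $18,017.80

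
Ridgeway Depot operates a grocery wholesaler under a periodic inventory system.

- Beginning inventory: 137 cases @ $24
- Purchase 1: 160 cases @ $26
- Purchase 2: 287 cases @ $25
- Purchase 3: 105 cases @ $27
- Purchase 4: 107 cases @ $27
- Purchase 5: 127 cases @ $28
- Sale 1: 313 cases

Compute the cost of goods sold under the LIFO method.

COGS = $8,578

Sale 1 (313) [LIFO — newest first]: 127 @ $28 + 107 @ $27 + 79 @ $27 = $8,578
Ending inventory: 137 @ $24 + 160 @ $26 + 287 @ $25 + 26 @ $27 = $15,325
Check: goods available $23,903 = COGS $8,578 + ending $15,325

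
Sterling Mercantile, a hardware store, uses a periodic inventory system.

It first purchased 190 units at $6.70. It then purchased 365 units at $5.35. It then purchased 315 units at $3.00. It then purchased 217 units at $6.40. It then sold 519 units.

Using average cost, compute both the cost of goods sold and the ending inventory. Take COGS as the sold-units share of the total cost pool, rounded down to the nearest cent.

Sale 1, sell 519: 519/1087 × $5,559.55 → $2,654.46
Ending inventory (cost pool remaining) = $2,905.09

COGS = $2,654.46; ending inventory = $2,905.09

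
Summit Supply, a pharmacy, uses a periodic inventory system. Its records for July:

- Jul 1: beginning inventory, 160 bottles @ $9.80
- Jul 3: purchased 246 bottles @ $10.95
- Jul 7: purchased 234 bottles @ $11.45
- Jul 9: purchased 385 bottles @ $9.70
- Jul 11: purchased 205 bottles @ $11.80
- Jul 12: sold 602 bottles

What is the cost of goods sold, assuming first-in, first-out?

COGS = $6,505.90

Jul 12, 602 sold [FIFO — oldest first]: 160 @ $9.80 + 246 @ $10.95 + 196 @ $11.45 = $6,505.90
Ending inventory: 38 @ $11.45 + 385 @ $9.70 + 205 @ $11.80 = $6,588.60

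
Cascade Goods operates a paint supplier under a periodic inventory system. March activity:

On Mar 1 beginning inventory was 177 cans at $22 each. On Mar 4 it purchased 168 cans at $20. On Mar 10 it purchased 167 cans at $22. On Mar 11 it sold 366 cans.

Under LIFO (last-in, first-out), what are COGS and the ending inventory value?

Mar 11, 366 sold [LIFO — newest first]: 167 @ $22 + 168 @ $20 + 31 @ $22 = $7,716
Ending inventory: 146 @ $22 = $3,212

COGS = $7,716; ending inventory = $3,212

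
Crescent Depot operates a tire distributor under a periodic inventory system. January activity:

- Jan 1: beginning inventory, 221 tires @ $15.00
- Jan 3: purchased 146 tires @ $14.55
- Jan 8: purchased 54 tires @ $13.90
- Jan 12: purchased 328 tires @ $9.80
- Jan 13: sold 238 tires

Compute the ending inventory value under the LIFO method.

Jan 13, 238 sold [LIFO — newest first]: 238 @ $9.80 = $2,332.40
Ending inventory: 221 @ $15.00 + 146 @ $14.55 + 54 @ $13.90 + 90 @ $9.80 = $7,071.90

Ending inventory = $7,071.90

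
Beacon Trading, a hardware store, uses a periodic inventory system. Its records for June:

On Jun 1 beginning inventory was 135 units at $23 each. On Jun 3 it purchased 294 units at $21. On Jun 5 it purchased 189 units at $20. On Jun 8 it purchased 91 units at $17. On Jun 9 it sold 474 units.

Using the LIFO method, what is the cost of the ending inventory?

Ending inventory = $5,205

Jun 9, 474 sold [LIFO — newest first]: 91 @ $17 + 189 @ $20 + 194 @ $21 = $9,401
Ending inventory: 135 @ $23 + 100 @ $21 = $5,205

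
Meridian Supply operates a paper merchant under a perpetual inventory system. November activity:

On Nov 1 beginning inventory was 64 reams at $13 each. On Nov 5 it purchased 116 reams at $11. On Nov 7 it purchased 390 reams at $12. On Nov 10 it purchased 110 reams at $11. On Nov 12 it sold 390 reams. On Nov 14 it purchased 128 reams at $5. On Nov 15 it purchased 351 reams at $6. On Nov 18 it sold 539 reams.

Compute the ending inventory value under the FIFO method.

Nov 12, 390 sold [FIFO — oldest first]: 64 @ $13 + 116 @ $11 + 210 @ $12 = $4,628
Nov 18, 539 sold [FIFO — oldest first]: 180 @ $12 + 110 @ $11 + 128 @ $5 + 121 @ $6 = $4,736
Total COGS = $4,628 + $4,736 = $9,364
Ending inventory: 230 @ $6 = $1,380
Check: goods available $10,744 = COGS $9,364 + ending $1,380

Ending inventory = $1,380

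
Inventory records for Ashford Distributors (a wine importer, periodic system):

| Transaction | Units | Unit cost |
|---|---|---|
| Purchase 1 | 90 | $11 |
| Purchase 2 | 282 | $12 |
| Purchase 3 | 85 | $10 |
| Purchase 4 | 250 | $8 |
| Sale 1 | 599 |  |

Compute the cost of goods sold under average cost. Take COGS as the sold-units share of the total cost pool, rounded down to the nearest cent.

COGS = $6,120.47

Sale 1, sell 599: 599/707 × $7,224.00 → $6,120.47
Ending inventory (cost pool remaining) = $1,103.53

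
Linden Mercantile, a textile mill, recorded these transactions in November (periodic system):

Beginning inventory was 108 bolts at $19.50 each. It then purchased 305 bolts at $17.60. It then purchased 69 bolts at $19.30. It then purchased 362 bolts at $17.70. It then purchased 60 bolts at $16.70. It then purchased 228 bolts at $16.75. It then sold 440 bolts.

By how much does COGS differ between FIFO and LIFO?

FIFO COGS: 108 @ $19.50 + 305 @ $17.60 + 27 @ $19.30 = $7,995.10
LIFO COGS: 228 @ $16.75 + 60 @ $16.70 + 152 @ $17.70 = $7,511.40
Difference = |$7,995.10 − $7,511.40| = $483.70

$483.70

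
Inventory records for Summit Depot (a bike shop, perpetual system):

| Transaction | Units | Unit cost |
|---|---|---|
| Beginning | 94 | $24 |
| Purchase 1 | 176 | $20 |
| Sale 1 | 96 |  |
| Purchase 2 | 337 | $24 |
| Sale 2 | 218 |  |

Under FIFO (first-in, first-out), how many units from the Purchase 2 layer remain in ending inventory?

293

Sale 1 (96) [FIFO — oldest first]: 94 @ $24 + 2 @ $20 = $2,296
Sale 2 (218) [FIFO — oldest first]: 174 @ $20 + 44 @ $24 = $4,536
Total COGS = $2,296 + $4,536 = $6,832
Ending inventory: 293 @ $24 = $7,032
Check: goods available $13,864 = COGS $6,832 + ending $7,032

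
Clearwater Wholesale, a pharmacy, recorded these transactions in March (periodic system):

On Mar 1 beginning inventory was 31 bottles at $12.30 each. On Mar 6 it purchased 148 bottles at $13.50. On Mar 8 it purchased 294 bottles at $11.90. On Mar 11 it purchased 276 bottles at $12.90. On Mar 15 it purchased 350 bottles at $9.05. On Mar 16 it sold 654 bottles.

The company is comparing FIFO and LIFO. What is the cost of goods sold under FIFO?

COGS = $8,212.80

FIFO COGS: 31 @ $12.30 + 148 @ $13.50 + 294 @ $11.90 + 181 @ $12.90 = $8,212.80
LIFO COGS: 350 @ $9.05 + 276 @ $12.90 + 28 @ $11.90 = $7,061.10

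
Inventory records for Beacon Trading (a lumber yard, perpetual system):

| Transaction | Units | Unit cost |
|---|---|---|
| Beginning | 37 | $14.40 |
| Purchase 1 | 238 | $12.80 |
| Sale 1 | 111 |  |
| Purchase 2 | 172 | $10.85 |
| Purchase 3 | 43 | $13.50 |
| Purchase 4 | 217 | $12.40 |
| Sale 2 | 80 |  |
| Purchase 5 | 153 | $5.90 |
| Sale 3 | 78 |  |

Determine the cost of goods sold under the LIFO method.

COGS = $2,873.00

Sale 1 (111) [LIFO — newest first]: 111 @ $12.80 = $1,420.80
Sale 2 (80) [LIFO — newest first]: 80 @ $12.40 = $992.00
Sale 3 (78) [LIFO — newest first]: 78 @ $5.90 = $460.20
Total COGS = $1,420.80 + $992.00 + $460.20 = $2,873.00
Ending inventory: 37 @ $14.40 + 127 @ $12.80 + 172 @ $10.85 + 43 @ $13.50 + 137 @ $12.40 + 75 @ $5.90 = $6,746.40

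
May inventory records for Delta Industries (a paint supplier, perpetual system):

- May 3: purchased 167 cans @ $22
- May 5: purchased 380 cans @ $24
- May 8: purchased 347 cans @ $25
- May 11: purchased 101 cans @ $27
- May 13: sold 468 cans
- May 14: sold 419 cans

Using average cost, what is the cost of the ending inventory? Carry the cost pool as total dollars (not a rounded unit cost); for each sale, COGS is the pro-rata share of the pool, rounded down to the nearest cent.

Ending inventory = $2,626.30

After May 3: 167 on hand, pool $3,674.00 (≈ $22.0000 each)
After May 5: 547 on hand, pool $12,794.00 (≈ $23.3894 each)
After May 8: 894 on hand, pool $21,469.00 (≈ $24.0145 each)
After May 11: 995 on hand, pool $24,196.00 (≈ $24.3176 each)
May 13, sell 468: 468/995 × $24,196.00 → $11,380.63
May 14, sell 419: 419/527 × $12,815.37 → $10,189.07
Total COGS = $11,380.63 + $10,189.07 = $21,569.70
Ending inventory (cost pool remaining) = $2,626.30
Check: goods available $24,196.00 = COGS $21,569.70 + ending $2,626.30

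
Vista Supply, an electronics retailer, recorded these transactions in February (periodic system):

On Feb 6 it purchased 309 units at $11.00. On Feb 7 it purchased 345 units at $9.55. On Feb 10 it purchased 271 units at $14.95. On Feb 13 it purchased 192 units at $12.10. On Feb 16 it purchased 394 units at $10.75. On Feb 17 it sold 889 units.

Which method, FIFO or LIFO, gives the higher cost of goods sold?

FIFO COGS: 309 @ $11.00 + 345 @ $9.55 + 235 @ $14.95 = $10,207.00
LIFO COGS: 394 @ $10.75 + 192 @ $12.10 + 271 @ $14.95 + 32 @ $9.55 = $10,915.75

LIFO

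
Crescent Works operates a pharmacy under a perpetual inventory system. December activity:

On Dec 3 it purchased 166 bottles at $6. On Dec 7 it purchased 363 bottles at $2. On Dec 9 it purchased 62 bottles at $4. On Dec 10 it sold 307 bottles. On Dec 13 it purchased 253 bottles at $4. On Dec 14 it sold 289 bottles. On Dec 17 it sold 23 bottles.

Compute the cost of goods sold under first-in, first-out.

COGS = $2,082

Dec 10, 307 sold [FIFO — oldest first]: 166 @ $6 + 141 @ $2 = $1,278
Dec 14, 289 sold [FIFO — oldest first]: 222 @ $2 + 62 @ $4 + 5 @ $4 = $712
Dec 17, 23 sold [FIFO — oldest first]: 23 @ $4 = $92
Total COGS = $1,278 + $712 + $92 = $2,082
Ending inventory: 225 @ $4 = $900
Check: goods available $2,982 = COGS $2,082 + ending $900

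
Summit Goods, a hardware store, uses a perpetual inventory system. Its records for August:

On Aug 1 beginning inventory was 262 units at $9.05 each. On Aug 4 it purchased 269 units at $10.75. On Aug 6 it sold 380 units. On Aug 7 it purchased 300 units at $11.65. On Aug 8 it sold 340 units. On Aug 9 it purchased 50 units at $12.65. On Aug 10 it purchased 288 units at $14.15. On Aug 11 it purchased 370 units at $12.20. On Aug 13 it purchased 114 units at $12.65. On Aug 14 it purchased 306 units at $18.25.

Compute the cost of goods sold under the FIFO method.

COGS = $7,464.70

Aug 6, 380 sold [FIFO — oldest first]: 262 @ $9.05 + 118 @ $10.75 = $3,639.60
Aug 8, 340 sold [FIFO — oldest first]: 151 @ $10.75 + 189 @ $11.65 = $3,825.10
Total COGS = $3,639.60 + $3,825.10 = $7,464.70
Ending inventory: 111 @ $11.65 + 50 @ $12.65 + 288 @ $14.15 + 370 @ $12.20 + 114 @ $12.65 + 306 @ $18.25 = $17,541.45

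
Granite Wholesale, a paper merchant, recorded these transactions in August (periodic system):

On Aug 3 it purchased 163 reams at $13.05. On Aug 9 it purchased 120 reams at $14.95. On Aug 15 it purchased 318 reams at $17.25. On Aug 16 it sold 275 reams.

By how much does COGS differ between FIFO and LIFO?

$942.20

FIFO COGS: 163 @ $13.05 + 112 @ $14.95 = $3,801.55
LIFO COGS: 275 @ $17.25 = $4,743.75
Difference = |$3,801.55 − $4,743.75| = $942.20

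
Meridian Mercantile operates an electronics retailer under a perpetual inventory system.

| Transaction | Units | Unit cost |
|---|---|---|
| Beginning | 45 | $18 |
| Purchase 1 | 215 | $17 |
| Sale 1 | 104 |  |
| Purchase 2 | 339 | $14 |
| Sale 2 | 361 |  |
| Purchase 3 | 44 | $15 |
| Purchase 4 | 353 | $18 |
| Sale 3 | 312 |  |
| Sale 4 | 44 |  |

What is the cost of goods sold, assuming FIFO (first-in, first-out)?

COGS = $13,075

Sale 1 (104) [FIFO — oldest first]: 45 @ $18 + 59 @ $17 = $1,813
Sale 2 (361) [FIFO — oldest first]: 156 @ $17 + 205 @ $14 = $5,522
Sale 3 (312) [FIFO — oldest first]: 134 @ $14 + 44 @ $15 + 134 @ $18 = $4,948
Sale 4 (44) [FIFO — oldest first]: 44 @ $18 = $792
Total COGS = $1,813 + $5,522 + $4,948 + $792 = $13,075
Ending inventory: 175 @ $18 = $3,150
Check: goods available $16,225 = COGS $13,075 + ending $3,150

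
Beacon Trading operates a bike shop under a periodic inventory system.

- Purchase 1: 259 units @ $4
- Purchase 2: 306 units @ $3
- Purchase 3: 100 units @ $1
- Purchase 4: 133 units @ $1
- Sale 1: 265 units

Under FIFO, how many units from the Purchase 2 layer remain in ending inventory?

300

Sale 1 (265) [FIFO — oldest first]: 259 @ $4 + 6 @ $3 = $1,054
Ending inventory: 300 @ $3 + 100 @ $1 + 133 @ $1 = $1,133
Check: goods available $2,187 = COGS $1,054 + ending $1,133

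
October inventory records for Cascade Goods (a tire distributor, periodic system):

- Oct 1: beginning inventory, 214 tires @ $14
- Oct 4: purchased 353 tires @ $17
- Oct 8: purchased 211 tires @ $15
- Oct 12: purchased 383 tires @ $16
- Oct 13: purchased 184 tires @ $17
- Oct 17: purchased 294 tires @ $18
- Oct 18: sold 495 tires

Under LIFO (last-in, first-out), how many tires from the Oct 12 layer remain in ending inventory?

366

Oct 18, 495 sold [LIFO — newest first]: 294 @ $18 + 184 @ $17 + 17 @ $16 = $8,692
Ending inventory: 214 @ $14 + 353 @ $17 + 211 @ $15 + 366 @ $16 = $18,018
Check: goods available $26,710 = COGS $8,692 + ending $18,018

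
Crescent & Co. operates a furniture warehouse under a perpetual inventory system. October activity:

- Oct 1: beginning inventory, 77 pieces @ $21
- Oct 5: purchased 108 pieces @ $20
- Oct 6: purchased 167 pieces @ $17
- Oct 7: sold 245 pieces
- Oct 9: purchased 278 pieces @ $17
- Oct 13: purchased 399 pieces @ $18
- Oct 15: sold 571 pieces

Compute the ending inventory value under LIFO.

Oct 7, 245 sold [LIFO — newest first]: 167 @ $17 + 78 @ $20 = $4,399
Oct 15, 571 sold [LIFO — newest first]: 399 @ $18 + 172 @ $17 = $10,106
Total COGS = $4,399 + $10,106 = $14,505
Ending inventory: 77 @ $21 + 30 @ $20 + 106 @ $17 = $4,019
Check: goods available $18,524 = COGS $14,505 + ending $4,019

Ending inventory = $4,019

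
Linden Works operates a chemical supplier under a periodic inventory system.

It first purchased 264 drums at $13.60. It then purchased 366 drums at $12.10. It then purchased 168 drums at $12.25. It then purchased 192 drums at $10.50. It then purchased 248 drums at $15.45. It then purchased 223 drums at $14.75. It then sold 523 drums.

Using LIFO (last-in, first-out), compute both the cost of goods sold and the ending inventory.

COGS = $7,666.85; ending inventory = $11,547.00

Sale 1 (523) [LIFO — newest first]: 223 @ $14.75 + 248 @ $15.45 + 52 @ $10.50 = $7,666.85
Ending inventory: 264 @ $13.60 + 366 @ $12.10 + 168 @ $12.25 + 140 @ $10.50 = $11,547.00
Check: goods available $19,213.85 = COGS $7,666.85 + ending $11,547.00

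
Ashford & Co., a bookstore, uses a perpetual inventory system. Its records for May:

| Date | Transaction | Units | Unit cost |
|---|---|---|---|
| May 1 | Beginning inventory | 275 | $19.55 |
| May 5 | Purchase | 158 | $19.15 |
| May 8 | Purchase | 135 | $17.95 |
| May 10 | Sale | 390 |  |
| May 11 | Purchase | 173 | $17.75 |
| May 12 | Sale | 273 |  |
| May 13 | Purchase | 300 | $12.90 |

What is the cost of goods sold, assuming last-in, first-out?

COGS = $12,371.05

May 10, 390 sold [LIFO — newest first]: 135 @ $17.95 + 158 @ $19.15 + 97 @ $19.55 = $7,345.30
May 12, 273 sold [LIFO — newest first]: 173 @ $17.75 + 100 @ $19.55 = $5,025.75
Total COGS = $7,345.30 + $5,025.75 = $12,371.05
Ending inventory: 78 @ $19.55 + 300 @ $12.90 = $5,394.90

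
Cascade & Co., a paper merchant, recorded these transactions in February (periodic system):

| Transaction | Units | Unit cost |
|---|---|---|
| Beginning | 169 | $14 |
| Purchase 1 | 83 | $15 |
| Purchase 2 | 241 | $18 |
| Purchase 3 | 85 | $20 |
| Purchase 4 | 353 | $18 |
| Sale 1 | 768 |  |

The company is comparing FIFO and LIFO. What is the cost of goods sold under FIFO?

FIFO COGS: 169 @ $14 + 83 @ $15 + 241 @ $18 + 85 @ $20 + 190 @ $18 = $13,069
LIFO COGS: 353 @ $18 + 85 @ $20 + 241 @ $18 + 83 @ $15 + 6 @ $14 = $13,721

COGS = $13,069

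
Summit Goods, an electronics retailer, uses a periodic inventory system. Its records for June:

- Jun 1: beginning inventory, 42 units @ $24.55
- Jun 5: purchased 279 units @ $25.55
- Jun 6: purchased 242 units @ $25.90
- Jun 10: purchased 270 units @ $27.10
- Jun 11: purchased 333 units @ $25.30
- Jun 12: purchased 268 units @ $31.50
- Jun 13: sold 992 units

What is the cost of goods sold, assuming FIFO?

Jun 13, 992 sold [FIFO — oldest first]: 42 @ $24.55 + 279 @ $25.55 + 242 @ $25.90 + 270 @ $27.10 + 159 @ $25.30 = $25,767.05
Ending inventory: 174 @ $25.30 + 268 @ $31.50 = $12,844.20

COGS = $25,767.05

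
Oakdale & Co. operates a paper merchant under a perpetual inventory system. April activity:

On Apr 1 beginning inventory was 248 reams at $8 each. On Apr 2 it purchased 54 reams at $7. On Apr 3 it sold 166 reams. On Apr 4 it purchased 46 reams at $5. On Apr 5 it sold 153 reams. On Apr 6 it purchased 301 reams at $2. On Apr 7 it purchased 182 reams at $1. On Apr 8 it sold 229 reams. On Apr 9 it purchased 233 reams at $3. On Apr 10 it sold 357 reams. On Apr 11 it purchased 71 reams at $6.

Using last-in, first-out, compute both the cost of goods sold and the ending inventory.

COGS = $3,583; ending inventory = $918

Apr 3, 166 sold [LIFO — newest first]: 54 @ $7 + 112 @ $8 = $1,274
Apr 5, 153 sold [LIFO — newest first]: 46 @ $5 + 107 @ $8 = $1,086
Apr 8, 229 sold [LIFO — newest first]: 182 @ $1 + 47 @ $2 = $276
Apr 10, 357 sold [LIFO — newest first]: 233 @ $3 + 124 @ $2 = $947
Total COGS = $1,274 + $1,086 + $276 + $947 = $3,583
Ending inventory: 29 @ $8 + 130 @ $2 + 71 @ $6 = $918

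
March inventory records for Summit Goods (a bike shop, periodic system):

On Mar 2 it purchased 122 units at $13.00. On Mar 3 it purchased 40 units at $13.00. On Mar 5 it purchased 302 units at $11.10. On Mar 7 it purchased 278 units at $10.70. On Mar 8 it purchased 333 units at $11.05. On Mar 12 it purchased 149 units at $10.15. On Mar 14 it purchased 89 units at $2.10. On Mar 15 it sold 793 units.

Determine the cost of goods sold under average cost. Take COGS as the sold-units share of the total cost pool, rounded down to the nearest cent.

COGS = $8,341.71

Mar 15, sell 793: 793/1313 × $13,811.70 → $8,341.71
Ending inventory (cost pool remaining) = $5,469.99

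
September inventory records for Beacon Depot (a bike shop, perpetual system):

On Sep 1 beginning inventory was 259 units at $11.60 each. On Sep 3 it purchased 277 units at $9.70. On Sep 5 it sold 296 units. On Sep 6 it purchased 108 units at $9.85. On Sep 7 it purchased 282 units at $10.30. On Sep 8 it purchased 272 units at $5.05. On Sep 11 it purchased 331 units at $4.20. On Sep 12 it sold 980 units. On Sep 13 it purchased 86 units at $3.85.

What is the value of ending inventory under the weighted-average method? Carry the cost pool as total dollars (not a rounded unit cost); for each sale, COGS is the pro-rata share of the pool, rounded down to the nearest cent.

Ending inventory = $2,235.39

After Sep 1: 259 on hand, pool $3,004.40 (≈ $11.6000 each)
After Sep 3: 536 on hand, pool $5,691.30 (≈ $10.6181 each)
Sep 5, sell 296: 296/536 × $5,691.30 → $3,142.95
After Sep 6: 348 on hand, pool $3,612.15 (≈ $10.3797 each)
After Sep 7: 630 on hand, pool $6,516.75 (≈ $10.3440 each)
After Sep 8: 902 on hand, pool $7,890.35 (≈ $8.7476 each)
After Sep 11: 1233 on hand, pool $9,280.55 (≈ $7.5268 each)
Sep 12, sell 980: 980/1233 × $9,280.55 → $7,376.26
After Sep 13: 339 on hand, pool $2,235.39 (≈ $6.5941 each)
Total COGS = $3,142.95 + $7,376.26 = $10,519.21
Ending inventory (cost pool remaining) = $2,235.39
Check: goods available $12,754.60 = COGS $10,519.21 + ending $2,235.39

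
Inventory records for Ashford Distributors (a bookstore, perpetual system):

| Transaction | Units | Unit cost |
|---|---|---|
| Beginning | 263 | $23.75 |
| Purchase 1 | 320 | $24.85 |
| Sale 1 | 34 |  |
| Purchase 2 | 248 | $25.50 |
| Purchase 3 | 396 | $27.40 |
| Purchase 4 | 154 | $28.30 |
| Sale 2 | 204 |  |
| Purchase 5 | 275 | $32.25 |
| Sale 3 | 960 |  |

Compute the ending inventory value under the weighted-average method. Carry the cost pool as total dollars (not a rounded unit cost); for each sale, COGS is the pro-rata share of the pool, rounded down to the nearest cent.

After Beginning: 263 on hand, pool $6,246.25 (≈ $23.7500 each)
After Purchase 1: 583 on hand, pool $14,198.25 (≈ $24.3538 each)
Sale 1, sell 34: 34/583 × $14,198.25 → $828.02
After Purchase 2: 797 on hand, pool $19,694.23 (≈ $24.7105 each)
After Purchase 3: 1193 on hand, pool $30,544.63 (≈ $25.6032 each)
After Purchase 4: 1347 on hand, pool $34,902.83 (≈ $25.9115 each)
Sale 2, sell 204: 204/1347 × $34,902.83 → $5,285.95
After Purchase 5: 1418 on hand, pool $38,485.63 (≈ $27.1408 each)
Sale 3, sell 960: 960/1418 × $38,485.63 → $26,055.15
Total COGS = $828.02 + $5,285.95 + $26,055.15 = $32,169.12
Ending inventory (cost pool remaining) = $12,430.48

Ending inventory = $12,430.48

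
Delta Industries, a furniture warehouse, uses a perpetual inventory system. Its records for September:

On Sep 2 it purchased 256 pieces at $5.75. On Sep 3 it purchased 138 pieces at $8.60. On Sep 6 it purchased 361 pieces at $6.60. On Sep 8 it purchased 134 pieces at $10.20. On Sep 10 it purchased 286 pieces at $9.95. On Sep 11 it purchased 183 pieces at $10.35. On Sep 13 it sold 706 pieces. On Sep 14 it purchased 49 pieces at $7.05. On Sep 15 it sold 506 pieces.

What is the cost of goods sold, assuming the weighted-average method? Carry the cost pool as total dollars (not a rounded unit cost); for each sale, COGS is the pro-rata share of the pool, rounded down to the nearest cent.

COGS = $9,908.42

After Sep 2: 256 on hand, pool $1,472.00 (≈ $5.7500 each)
After Sep 3: 394 on hand, pool $2,658.80 (≈ $6.7482 each)
After Sep 6: 755 on hand, pool $5,041.40 (≈ $6.6774 each)
After Sep 8: 889 on hand, pool $6,408.20 (≈ $7.2083 each)
After Sep 10: 1175 on hand, pool $9,253.90 (≈ $7.8757 each)
After Sep 11: 1358 on hand, pool $11,147.95 (≈ $8.2091 each)
Sep 13, sell 706: 706/1358 × $11,147.95 → $5,795.62
After Sep 14: 701 on hand, pool $5,697.78 (≈ $8.1281 each)
Sep 15, sell 506: 506/701 × $5,697.78 → $4,112.80
Total COGS = $5,795.62 + $4,112.80 = $9,908.42
Ending inventory (cost pool remaining) = $1,584.98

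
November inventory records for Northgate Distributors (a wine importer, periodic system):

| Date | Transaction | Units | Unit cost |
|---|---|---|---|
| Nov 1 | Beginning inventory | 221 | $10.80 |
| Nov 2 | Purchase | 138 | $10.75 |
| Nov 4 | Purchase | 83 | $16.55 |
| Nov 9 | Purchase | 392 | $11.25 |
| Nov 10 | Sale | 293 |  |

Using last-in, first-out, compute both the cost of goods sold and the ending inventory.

COGS = $3,296.25; ending inventory = $6,357.70

Nov 10, 293 sold [LIFO — newest first]: 293 @ $11.25 = $3,296.25
Ending inventory: 221 @ $10.80 + 138 @ $10.75 + 83 @ $16.55 + 99 @ $11.25 = $6,357.70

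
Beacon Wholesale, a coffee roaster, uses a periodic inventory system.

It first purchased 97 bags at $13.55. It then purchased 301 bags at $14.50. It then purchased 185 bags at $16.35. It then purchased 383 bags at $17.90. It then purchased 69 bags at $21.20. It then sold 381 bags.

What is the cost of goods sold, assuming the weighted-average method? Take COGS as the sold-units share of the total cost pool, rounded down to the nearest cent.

COGS = $6,266.10

Sale 1, sell 381: 381/1035 × $17,022.10 → $6,266.10
Ending inventory (cost pool remaining) = $10,756.00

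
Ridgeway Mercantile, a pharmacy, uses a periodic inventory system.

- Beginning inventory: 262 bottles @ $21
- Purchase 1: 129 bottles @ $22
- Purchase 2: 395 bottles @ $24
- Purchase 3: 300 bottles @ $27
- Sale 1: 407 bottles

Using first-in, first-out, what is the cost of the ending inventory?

Sale 1 (407) [FIFO — oldest first]: 262 @ $21 + 129 @ $22 + 16 @ $24 = $8,724
Ending inventory: 379 @ $24 + 300 @ $27 = $17,196

Ending inventory = $17,196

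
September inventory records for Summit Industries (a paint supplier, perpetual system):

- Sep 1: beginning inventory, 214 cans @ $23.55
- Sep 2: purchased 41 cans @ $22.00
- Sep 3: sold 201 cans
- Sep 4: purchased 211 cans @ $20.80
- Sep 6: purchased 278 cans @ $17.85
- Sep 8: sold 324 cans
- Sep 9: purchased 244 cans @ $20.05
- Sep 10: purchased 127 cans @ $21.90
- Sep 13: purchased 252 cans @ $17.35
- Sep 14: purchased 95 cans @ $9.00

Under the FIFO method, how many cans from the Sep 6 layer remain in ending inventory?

Sep 3, 201 sold [FIFO — oldest first]: 201 @ $23.55 = $4,733.55
Sep 8, 324 sold [FIFO — oldest first]: 13 @ $23.55 + 41 @ $22.00 + 211 @ $20.80 + 59 @ $17.85 = $6,650.10
Total COGS = $4,733.55 + $6,650.10 = $11,383.65
Ending inventory: 219 @ $17.85 + 244 @ $20.05 + 127 @ $21.90 + 252 @ $17.35 + 95 @ $9.00 = $16,809.85

219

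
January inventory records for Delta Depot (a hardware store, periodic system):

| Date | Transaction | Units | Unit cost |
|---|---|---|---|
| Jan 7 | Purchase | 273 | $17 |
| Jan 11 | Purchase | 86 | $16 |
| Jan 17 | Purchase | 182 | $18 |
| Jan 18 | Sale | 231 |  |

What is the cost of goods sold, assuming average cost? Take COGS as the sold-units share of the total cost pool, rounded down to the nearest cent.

COGS = $3,967.99

Jan 18, sell 231: 231/541 × $9,293.00 → $3,967.99
Ending inventory (cost pool remaining) = $5,325.01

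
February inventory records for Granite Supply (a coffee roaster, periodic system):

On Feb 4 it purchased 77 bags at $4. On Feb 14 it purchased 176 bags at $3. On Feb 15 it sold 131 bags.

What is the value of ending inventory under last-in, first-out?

Feb 15, 131 sold [LIFO — newest first]: 131 @ $3 = $393
Ending inventory: 77 @ $4 + 45 @ $3 = $443

Ending inventory = $443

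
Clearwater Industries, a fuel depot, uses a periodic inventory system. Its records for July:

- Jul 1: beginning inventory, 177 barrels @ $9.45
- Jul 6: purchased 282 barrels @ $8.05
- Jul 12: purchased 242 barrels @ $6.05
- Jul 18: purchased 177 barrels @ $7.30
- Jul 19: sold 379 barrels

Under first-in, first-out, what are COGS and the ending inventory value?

Jul 19, 379 sold [FIFO — oldest first]: 177 @ $9.45 + 202 @ $8.05 = $3,298.75
Ending inventory: 80 @ $8.05 + 242 @ $6.05 + 177 @ $7.30 = $3,400.20

COGS = $3,298.75; ending inventory = $3,400.20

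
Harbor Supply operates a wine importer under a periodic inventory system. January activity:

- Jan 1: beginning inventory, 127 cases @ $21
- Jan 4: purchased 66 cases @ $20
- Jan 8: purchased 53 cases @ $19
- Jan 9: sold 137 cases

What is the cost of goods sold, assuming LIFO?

Jan 9, 137 sold [LIFO — newest first]: 53 @ $19 + 66 @ $20 + 18 @ $21 = $2,705
Ending inventory: 109 @ $21 = $2,289

COGS = $2,705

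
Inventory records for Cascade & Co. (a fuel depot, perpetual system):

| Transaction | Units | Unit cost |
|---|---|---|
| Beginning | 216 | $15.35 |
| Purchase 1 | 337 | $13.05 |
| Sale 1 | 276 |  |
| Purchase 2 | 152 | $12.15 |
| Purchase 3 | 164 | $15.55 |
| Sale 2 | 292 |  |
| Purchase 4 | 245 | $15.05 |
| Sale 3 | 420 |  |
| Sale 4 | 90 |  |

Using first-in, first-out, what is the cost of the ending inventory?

Ending inventory = $541.80

Sale 1 (276) [FIFO — oldest first]: 216 @ $15.35 + 60 @ $13.05 = $4,098.60
Sale 2 (292) [FIFO — oldest first]: 277 @ $13.05 + 15 @ $12.15 = $3,797.10
Sale 3 (420) [FIFO — oldest first]: 137 @ $12.15 + 164 @ $15.55 + 119 @ $15.05 = $6,005.70
Sale 4 (90) [FIFO — oldest first]: 90 @ $15.05 = $1,354.50
Total COGS = $4,098.60 + $3,797.10 + $6,005.70 + $1,354.50 = $15,255.90
Ending inventory: 36 @ $15.05 = $541.80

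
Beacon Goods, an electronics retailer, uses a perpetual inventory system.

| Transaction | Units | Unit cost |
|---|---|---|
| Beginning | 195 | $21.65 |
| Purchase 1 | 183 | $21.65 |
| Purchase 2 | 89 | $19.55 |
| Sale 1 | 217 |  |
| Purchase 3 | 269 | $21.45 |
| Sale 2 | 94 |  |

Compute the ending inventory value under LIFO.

Sale 1 (217) [LIFO — newest first]: 89 @ $19.55 + 128 @ $21.65 = $4,511.15
Sale 2 (94) [LIFO — newest first]: 94 @ $21.45 = $2,016.30
Total COGS = $4,511.15 + $2,016.30 = $6,527.45
Ending inventory: 195 @ $21.65 + 55 @ $21.65 + 175 @ $21.45 = $9,166.25

Ending inventory = $9,166.25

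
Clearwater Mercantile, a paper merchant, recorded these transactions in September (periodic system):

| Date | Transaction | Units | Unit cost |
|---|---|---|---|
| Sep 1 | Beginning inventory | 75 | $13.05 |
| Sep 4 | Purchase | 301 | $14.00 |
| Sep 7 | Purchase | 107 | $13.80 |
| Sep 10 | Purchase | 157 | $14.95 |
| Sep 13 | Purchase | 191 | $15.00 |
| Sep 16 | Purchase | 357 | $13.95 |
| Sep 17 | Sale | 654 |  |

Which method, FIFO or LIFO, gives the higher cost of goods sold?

LIFO

FIFO COGS: 75 @ $13.05 + 301 @ $14.00 + 107 @ $13.80 + 157 @ $14.95 + 14 @ $15.00 = $9,226.50
LIFO COGS: 357 @ $13.95 + 191 @ $15.00 + 106 @ $14.95 = $9,429.85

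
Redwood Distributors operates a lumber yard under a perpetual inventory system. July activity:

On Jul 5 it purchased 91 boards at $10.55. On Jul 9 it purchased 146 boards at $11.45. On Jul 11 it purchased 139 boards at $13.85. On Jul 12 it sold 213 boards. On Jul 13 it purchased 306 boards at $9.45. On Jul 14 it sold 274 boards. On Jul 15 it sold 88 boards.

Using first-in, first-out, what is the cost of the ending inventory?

Jul 12, 213 sold [FIFO — oldest first]: 91 @ $10.55 + 122 @ $11.45 = $2,356.95
Jul 14, 274 sold [FIFO — oldest first]: 24 @ $11.45 + 139 @ $13.85 + 111 @ $9.45 = $3,248.90
Jul 15, 88 sold [FIFO — oldest first]: 88 @ $9.45 = $831.60
Total COGS = $2,356.95 + $3,248.90 + $831.60 = $6,437.45
Ending inventory: 107 @ $9.45 = $1,011.15

Ending inventory = $1,011.15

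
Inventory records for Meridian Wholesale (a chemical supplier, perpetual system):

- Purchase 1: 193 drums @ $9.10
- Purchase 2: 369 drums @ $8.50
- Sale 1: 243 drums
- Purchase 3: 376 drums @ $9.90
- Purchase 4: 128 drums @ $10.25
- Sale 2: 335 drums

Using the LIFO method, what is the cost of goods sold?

COGS = $5,426.80

Sale 1 (243) [LIFO — newest first]: 243 @ $8.50 = $2,065.50
Sale 2 (335) [LIFO — newest first]: 128 @ $10.25 + 207 @ $9.90 = $3,361.30
Total COGS = $2,065.50 + $3,361.30 = $5,426.80
Ending inventory: 193 @ $9.10 + 126 @ $8.50 + 169 @ $9.90 = $4,500.40
Check: goods available $9,927.20 = COGS $5,426.80 + ending $4,500.40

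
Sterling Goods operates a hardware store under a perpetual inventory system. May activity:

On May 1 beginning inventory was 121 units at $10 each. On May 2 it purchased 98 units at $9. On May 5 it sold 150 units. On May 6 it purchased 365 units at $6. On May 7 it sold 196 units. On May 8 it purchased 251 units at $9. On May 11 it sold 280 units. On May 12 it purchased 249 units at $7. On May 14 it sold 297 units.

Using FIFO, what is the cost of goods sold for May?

COGS = $7,157

May 5, 150 sold [FIFO — oldest first]: 121 @ $10 + 29 @ $9 = $1,471
May 7, 196 sold [FIFO — oldest first]: 69 @ $9 + 127 @ $6 = $1,383
May 11, 280 sold [FIFO — oldest first]: 238 @ $6 + 42 @ $9 = $1,806
May 14, 297 sold [FIFO — oldest first]: 209 @ $9 + 88 @ $7 = $2,497
Total COGS = $1,471 + $1,383 + $1,806 + $2,497 = $7,157
Ending inventory: 161 @ $7 = $1,127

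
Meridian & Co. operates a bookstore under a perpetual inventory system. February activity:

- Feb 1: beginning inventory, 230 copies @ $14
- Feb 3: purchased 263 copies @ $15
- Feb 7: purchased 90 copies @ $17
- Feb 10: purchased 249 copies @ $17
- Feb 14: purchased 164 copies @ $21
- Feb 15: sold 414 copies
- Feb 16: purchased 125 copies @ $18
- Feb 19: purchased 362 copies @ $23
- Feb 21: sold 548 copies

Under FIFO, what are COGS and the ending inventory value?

Feb 15, 414 sold [FIFO — oldest first]: 230 @ $14 + 184 @ $15 = $5,980
Feb 21, 548 sold [FIFO — oldest first]: 79 @ $15 + 90 @ $17 + 249 @ $17 + 130 @ $21 = $9,678
Total COGS = $5,980 + $9,678 = $15,658
Ending inventory: 34 @ $21 + 125 @ $18 + 362 @ $23 = $11,290

COGS = $15,658; ending inventory = $11,290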